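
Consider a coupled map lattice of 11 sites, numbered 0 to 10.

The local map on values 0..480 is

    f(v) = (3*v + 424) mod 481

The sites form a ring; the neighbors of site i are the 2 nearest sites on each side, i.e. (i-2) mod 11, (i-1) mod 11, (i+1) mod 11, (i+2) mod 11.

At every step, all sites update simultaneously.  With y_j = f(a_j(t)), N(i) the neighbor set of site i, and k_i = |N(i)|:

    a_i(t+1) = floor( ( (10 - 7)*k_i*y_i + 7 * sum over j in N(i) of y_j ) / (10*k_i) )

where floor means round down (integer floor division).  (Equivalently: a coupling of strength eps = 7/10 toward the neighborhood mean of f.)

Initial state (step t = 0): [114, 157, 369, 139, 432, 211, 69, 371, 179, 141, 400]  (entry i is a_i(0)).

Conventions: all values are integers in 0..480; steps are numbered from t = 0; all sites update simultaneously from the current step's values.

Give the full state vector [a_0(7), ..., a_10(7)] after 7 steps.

Answer: [252, 237, 151, 134, 110, 143, 182, 185, 202, 203, 273]

Derivation:
t=0: [114, 157, 369, 139, 432, 211, 69, 371, 179, 141, 400]
t=1: [269, 284, 260, 260, 204, 182, 210, 219, 282, 291, 324]
t=2: [312, 301, 229, 184, 124, 94, 116, 165, 263, 298, 344]
t=3: [273, 209, 235, 188, 213, 252, 302, 327, 267, 299, 243]
t=4: [225, 143, 137, 108, 166, 229, 289, 344, 317, 313, 230]
t=5: [264, 270, 319, 310, 324, 228, 276, 230, 280, 245, 277]
t=6: [282, 319, 362, 340, 348, 265, 267, 209, 253, 234, 267]
t=7: [252, 237, 151, 134, 110, 143, 182, 185, 202, 203, 273]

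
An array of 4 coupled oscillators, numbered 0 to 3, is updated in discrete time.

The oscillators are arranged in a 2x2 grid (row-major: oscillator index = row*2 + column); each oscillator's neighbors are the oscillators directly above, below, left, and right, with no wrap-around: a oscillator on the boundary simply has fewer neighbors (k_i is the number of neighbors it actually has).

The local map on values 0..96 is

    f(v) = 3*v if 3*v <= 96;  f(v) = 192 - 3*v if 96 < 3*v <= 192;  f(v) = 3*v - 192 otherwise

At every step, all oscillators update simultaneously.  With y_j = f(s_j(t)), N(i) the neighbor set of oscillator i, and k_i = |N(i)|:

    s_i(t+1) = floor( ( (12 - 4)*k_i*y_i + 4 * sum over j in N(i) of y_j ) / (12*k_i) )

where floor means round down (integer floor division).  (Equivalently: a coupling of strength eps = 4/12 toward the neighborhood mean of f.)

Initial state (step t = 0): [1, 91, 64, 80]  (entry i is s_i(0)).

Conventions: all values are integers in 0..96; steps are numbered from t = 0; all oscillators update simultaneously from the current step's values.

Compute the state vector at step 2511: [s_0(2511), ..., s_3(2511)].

Answer: [48, 48, 48, 48]
Key observation: The state at step 12, [48, 48, 48, 48], reappears at step 13: the system is in a cycle of period 1 from step 12 on.  Therefore the state at step 2511 equals the state at step 12 + ((2511 - 12) mod 1) = 12, which is [48, 48, 48, 48].

Derivation:
t=0: [1, 91, 64, 80]
t=1: [15, 62, 8, 45]
t=2: [35, 21, 33, 43]
t=3: [84, 67, 87, 68]
t=4: [53, 18, 58, 21]
t=5: [34, 52, 28, 54]
t=6: [80, 44, 76, 40]
t=7: [48, 60, 44, 64]
t=8: [44, 16, 48, 12]
t=9: [56, 48, 48, 40]
t=10: [32, 48, 48, 64]
t=11: [80, 48, 48, 16]
t=12: [48, 48, 48, 48]
t=13: [48, 48, 48, 48]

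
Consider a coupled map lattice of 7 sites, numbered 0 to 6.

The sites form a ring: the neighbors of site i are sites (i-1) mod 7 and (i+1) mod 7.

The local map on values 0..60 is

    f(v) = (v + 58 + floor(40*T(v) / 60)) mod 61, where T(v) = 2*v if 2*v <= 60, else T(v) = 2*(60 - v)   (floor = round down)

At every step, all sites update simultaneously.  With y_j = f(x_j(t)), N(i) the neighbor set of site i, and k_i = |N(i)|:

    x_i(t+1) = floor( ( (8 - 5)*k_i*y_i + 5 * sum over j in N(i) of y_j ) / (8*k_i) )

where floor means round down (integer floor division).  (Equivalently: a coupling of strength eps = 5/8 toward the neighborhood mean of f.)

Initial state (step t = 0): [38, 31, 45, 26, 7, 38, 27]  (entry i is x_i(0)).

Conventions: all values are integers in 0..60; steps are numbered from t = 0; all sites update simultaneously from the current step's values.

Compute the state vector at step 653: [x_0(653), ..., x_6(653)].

Answer: [57, 57, 57, 57, 57, 57, 57]
Key observation: The state at step 20, [58, 58, 58, 58, 58, 58, 58], reappears at step 22: the system is in a cycle of period 2 from step 20 on.  Therefore the state at step 653 equals the state at step 20 + ((653 - 20) mod 2) = 21, which is [57, 57, 57, 57, 57, 57, 57].

Derivation:
t=0: [38, 31, 45, 26, 7, 38, 27]
t=1: [21, 3, 19, 25, 23, 23, 24]
t=2: [35, 28, 33, 49, 51, 50, 49]
t=3: [20, 3, 20, 42, 60, 60, 42]
t=4: [18, 28, 18, 32, 39, 39, 32]
t=5: [16, 24, 16, 15, 3, 3, 15]
t=6: [39, 41, 39, 23, 12, 12, 23]
t=7: [17, 2, 17, 27, 32, 32, 27]
t=8: [32, 22, 32, 35, 22, 22, 35]
t=9: [18, 21, 18, 18, 34, 34, 18]
t=10: [41, 41, 41, 28, 14, 14, 28]
t=11: [1, 2, 1, 10, 20, 20, 10]
t=12: [29, 37, 29, 39, 35, 35, 39]
t=13: [3, 3, 3, 3, 3, 3, 3]
t=14: [4, 4, 4, 4, 4, 4, 4]
t=15: [6, 6, 6, 6, 6, 6, 6]
t=16: [11, 11, 11, 11, 11, 11, 11]
t=17: [22, 22, 22, 22, 22, 22, 22]
t=18: [48, 48, 48, 48, 48, 48, 48]
t=19: [0, 0, 0, 0, 0, 0, 0]
t=20: [58, 58, 58, 58, 58, 58, 58]
t=21: [57, 57, 57, 57, 57, 57, 57]
t=22: [58, 58, 58, 58, 58, 58, 58]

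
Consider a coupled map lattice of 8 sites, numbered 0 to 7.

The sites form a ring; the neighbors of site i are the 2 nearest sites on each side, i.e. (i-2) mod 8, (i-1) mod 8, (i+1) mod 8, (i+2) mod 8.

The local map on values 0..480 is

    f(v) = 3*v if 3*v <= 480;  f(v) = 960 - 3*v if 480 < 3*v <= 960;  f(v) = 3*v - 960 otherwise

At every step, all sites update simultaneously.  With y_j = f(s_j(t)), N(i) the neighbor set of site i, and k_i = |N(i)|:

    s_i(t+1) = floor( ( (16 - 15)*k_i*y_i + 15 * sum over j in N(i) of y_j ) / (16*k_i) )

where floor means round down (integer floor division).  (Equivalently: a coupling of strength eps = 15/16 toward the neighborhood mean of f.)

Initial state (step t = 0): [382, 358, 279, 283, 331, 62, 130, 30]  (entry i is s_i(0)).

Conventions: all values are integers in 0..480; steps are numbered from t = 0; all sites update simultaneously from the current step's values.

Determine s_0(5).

Simulating step by step:
t=0: [382, 358, 279, 283, 331, 62, 130, 30]
t=1: [179, 126, 111, 113, 191, 157, 140, 210]
t=2: [368, 357, 378, 388, 390, 375, 403, 417]
t=3: [202, 197, 167, 167, 198, 233, 205, 174]
t=4: [399, 423, 391, 369, 380, 393, 354, 338]
t=5: [173, 171, 217, 225, 170, 126, 168, 206]

Answer: s_0(5) = 173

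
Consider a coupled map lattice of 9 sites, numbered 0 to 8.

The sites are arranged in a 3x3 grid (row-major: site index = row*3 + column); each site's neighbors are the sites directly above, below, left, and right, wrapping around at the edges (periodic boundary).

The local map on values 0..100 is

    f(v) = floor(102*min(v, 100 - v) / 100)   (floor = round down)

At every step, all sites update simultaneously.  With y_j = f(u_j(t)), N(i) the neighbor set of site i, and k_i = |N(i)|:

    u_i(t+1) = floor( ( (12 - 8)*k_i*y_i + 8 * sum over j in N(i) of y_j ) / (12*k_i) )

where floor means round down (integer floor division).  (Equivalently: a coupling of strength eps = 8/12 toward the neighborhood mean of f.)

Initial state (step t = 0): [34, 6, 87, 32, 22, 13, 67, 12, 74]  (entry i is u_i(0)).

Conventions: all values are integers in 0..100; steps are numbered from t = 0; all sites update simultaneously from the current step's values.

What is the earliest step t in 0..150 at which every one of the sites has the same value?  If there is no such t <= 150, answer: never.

Simulating step by step:
t=0: [34, 6, 87, 32, 22, 13, 67, 12, 74]  (not all equal)
t=1: [25, 15, 17, 27, 17, 19, 28, 18, 20]  (not all equal)
t=2: [22, 17, 18, 23, 18, 19, 24, 19, 20]  (not all equal)
t=3: [21, 18, 19, 21, 19, 19, 22, 19, 20]  (not all equal)
t=4: [20, 19, 19, 20, 19, 19, 20, 19, 19]  (not all equal)
t=5: [19, 19, 19, 19, 19, 19, 19, 19, 19]  (all equal)

Answer: 5
Key observation: Synchronization is absorbing here: once all sites are equal they stay equal, and step 5 is the first all-equal step.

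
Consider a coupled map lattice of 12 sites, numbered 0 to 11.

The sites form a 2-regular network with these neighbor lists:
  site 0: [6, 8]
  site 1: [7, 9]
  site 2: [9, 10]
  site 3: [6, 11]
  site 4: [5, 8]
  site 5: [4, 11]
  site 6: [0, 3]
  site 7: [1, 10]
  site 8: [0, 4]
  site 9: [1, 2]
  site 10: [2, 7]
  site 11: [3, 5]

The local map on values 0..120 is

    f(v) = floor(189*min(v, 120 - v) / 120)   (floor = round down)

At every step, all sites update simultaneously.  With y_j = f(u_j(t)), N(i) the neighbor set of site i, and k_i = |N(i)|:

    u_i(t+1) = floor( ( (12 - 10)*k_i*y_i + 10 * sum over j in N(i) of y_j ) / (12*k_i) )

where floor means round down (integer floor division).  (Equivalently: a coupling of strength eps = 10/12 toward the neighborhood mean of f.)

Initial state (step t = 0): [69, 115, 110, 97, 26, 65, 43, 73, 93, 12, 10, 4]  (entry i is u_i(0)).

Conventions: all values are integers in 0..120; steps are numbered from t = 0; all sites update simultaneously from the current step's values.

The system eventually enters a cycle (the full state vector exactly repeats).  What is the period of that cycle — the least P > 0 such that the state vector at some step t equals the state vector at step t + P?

Answer: 11
Key observation: The state at step 15, [91, 58, 58, 91, 91, 91, 91, 58, 91, 58, 58, 91], reappears at step 26 — and no state repeats earlier — so the cycle the system enters has period 11.

Derivation:
t=0: [69, 115, 110, 97, 26, 65, 43, 73, 93, 12, 10, 4]
t=1: [58, 39, 16, 36, 60, 33, 59, 21, 57, 12, 39, 51]
t=2: [90, 31, 37, 81, 74, 81, 76, 56, 91, 38, 34, 57]
t=3: [55, 69, 56, 76, 56, 77, 56, 56, 57, 54, 69, 65]
t=4: [88, 85, 83, 84, 79, 83, 79, 81, 87, 84, 86, 71]
t=5: [56, 57, 55, 68, 56, 68, 54, 55, 56, 56, 58, 60]
t=6: [86, 87, 88, 88, 85, 89, 84, 89, 88, 87, 86, 83]
t=7: [53, 49, 51, 55, 50, 55, 52, 51, 53, 50, 49, 50]
t=8: [82, 78, 77, 80, 83, 79, 83, 77, 80, 78, 79, 84]
t=9: [60, 66, 65, 58, 62, 58, 60, 65, 59, 66, 66, 62]
t=10: [93, 85, 85, 92, 91, 91, 92, 85, 92, 85, 85, 91]
t=11: [43, 55, 55, 44, 44, 45, 43, 55, 43, 55, 55, 44]
t=12: [67, 86, 86, 68, 68, 69, 67, 86, 67, 86, 86, 69]
t=13: [83, 53, 53, 81, 81, 80, 82, 53, 82, 53, 53, 80]
t=14: [58, 83, 83, 61, 61, 62, 59, 83, 59, 83, 83, 62]
t=15: [91, 58, 58, 91, 91, 91, 91, 58, 91, 58, 58, 91]
t=16: [45, 91, 91, 45, 45, 45, 45, 91, 45, 91, 91, 45]
t=17: [70, 45, 45, 70, 70, 70, 70, 45, 70, 45, 45, 70]
t=18: [78, 70, 70, 78, 78, 78, 78, 70, 78, 70, 70, 78]
t=19: [66, 78, 78, 66, 66, 66, 66, 78, 66, 78, 78, 66]
t=20: [85, 66, 66, 85, 85, 85, 85, 66, 85, 66, 66, 85]
t=21: [55, 85, 85, 55, 55, 55, 55, 85, 55, 85, 85, 55]
t=22: [86, 55, 55, 86, 86, 86, 86, 55, 86, 55, 55, 86]
t=23: [53, 86, 86, 53, 53, 53, 53, 86, 53, 86, 86, 53]
t=24: [83, 53, 53, 83, 83, 83, 83, 53, 83, 53, 53, 83]
t=25: [58, 83, 83, 58, 58, 58, 58, 83, 58, 83, 83, 58]
t=26: [91, 58, 58, 91, 91, 91, 91, 58, 91, 58, 58, 91]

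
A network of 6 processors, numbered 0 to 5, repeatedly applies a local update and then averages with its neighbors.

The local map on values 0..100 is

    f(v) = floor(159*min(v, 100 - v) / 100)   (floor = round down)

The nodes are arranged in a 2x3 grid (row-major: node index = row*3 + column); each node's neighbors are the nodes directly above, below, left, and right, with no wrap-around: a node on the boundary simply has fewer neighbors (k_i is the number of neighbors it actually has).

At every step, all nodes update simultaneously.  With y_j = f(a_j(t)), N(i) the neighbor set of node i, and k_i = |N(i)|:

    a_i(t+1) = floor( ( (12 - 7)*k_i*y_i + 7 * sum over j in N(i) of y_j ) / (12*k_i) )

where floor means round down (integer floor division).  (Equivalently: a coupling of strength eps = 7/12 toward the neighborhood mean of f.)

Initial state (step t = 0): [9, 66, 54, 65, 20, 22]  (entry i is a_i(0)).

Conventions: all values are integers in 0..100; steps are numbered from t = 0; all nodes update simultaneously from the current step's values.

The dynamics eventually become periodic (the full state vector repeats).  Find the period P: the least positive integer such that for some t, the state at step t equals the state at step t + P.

Simulating step by step:
t=0: [9, 66, 54, 65, 20, 22]
t=1: [37, 45, 56, 36, 40, 44]
t=2: [61, 66, 69, 59, 64, 67]
t=3: [60, 55, 51, 61, 57, 52]
t=4: [65, 70, 74, 64, 68, 73]
t=5: [53, 47, 43, 54, 49, 44]
t=6: [73, 73, 70, 74, 74, 71]
t=7: [41, 42, 45, 41, 42, 44]
t=8: [65, 66, 68, 65, 66, 68]
t=9: [54, 53, 51, 54, 53, 51]
t=10: [73, 74, 76, 73, 74, 76]
t=11: [41, 40, 38, 41, 40, 38]
t=12: [64, 62, 60, 64, 62, 60]
t=13: [57, 60, 62, 57, 60, 62]
t=14: [66, 63, 60, 66, 63, 60]
t=15: [55, 58, 61, 55, 58, 61]
t=16: [69, 66, 63, 69, 66, 63]
t=17: [50, 53, 56, 50, 53, 56]
t=18: [77, 74, 70, 77, 74, 70]
t=19: [37, 41, 45, 37, 41, 45]
t=20: [60, 64, 69, 60, 64, 69]
t=21: [61, 56, 51, 61, 56, 51]
t=22: [64, 69, 74, 64, 69, 74]
t=23: [54, 49, 43, 54, 49, 43]
t=24: [74, 74, 70, 74, 74, 70]
t=25: [41, 42, 45, 41, 42, 45]
t=26: [65, 66, 69, 65, 66, 69]
t=27: [54, 53, 50, 54, 53, 50]
t=28: [73, 74, 77, 73, 74, 77]
t=29: [41, 40, 37, 41, 40, 37]
t=30: [64, 62, 59, 64, 62, 59]
t=31: [57, 60, 63, 57, 60, 63]
t=32: [66, 63, 59, 66, 63, 59]
t=33: [55, 58, 62, 55, 58, 62]
t=34: [69, 65, 61, 69, 65, 61]
t=35: [50, 55, 59, 50, 55, 59]
t=36: [76, 71, 66, 76, 71, 66]
t=37: [40, 46, 51, 40, 46, 51]
t=38: [65, 71, 75, 65, 71, 75]
t=39: [52, 46, 41, 52, 46, 41]
t=40: [75, 72, 67, 75, 72, 67]
t=41: [40, 44, 49, 40, 44, 49]
t=42: [64, 69, 74, 64, 69, 74]

Answer: 20
Key observation: The state at step 22, [64, 69, 74, 64, 69, 74], reappears at step 42 — and no state repeats earlier — so the cycle the system enters has period 20.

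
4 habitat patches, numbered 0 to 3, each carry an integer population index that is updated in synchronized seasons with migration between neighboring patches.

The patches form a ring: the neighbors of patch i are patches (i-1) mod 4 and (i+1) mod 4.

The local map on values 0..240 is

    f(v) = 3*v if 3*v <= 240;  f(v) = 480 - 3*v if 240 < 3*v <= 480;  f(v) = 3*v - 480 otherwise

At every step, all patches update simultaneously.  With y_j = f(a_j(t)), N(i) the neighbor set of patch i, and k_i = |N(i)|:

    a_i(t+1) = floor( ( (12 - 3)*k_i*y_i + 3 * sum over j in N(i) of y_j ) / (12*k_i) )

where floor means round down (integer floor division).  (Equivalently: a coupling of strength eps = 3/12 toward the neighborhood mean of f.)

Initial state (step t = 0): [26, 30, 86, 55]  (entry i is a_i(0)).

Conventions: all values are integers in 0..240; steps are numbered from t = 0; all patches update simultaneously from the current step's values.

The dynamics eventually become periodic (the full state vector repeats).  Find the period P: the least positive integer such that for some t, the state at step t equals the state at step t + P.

Simulating step by step:
t=0: [26, 30, 86, 55]
t=1: [90, 105, 198, 161]
t=2: [178, 164, 106, 42]
t=3: [57, 36, 138, 121]
t=4: [156, 110, 77, 117]
t=5: [43, 142, 208, 127]
t=6: [115, 74, 127, 108]
t=7: [148, 195, 121, 146]
t=8: [45, 97, 106, 50]
t=9: [143, 178, 163, 149]
t=10: [49, 48, 17, 32]
t=11: [140, 132, 68, 96]
t=12: [79, 96, 187, 177]
t=13: [208, 183, 91, 78]
t=14: [145, 95, 193, 219]
t=15: [80, 164, 120, 150]
t=16: [185, 54, 95, 67]
t=17: [101, 155, 191, 184]
t=18: [143, 45, 80, 87]
t=19: [82, 137, 224, 200]
t=20: [199, 105, 167, 143]
t=21: [114, 141, 42, 55]
t=22: [131, 75, 122, 156]
t=23: [94, 193, 115, 34]
t=24: [173, 115, 126, 118]
t=25: [61, 118, 109, 112]
t=26: [171, 136, 148, 150]
t=27: [37, 62, 39, 31]
t=28: [118, 168, 122, 98]
t=29: [120, 48, 111, 169]
t=30: [111, 141, 131, 53]
t=31: [137, 72, 92, 148]
t=32: [83, 196, 184, 61]
t=33: [209, 118, 90, 175]
t=34: [131, 139, 178, 78]
t=35: [102, 64, 77, 193]
t=36: [166, 194, 209, 124]
t=37: [39, 97, 136, 101]
t=38: [133, 165, 99, 156]
t=39: [64, 44, 140, 42]
t=40: [176, 130, 77, 126]
t=41: [60, 102, 197, 111]
t=42: [175, 166, 123, 146]
t=43: [41, 33, 90, 51]
t=44: [123, 115, 189, 156]
t=45: [101, 126, 83, 33]
t=46: [157, 127, 198, 125]
t=47: [32, 89, 111, 94]
t=48: [123, 190, 161, 178]
t=49: [101, 81, 20, 54]
t=50: [182, 207, 94, 151]
t=51: [70, 138, 169, 53]
t=52: [185, 79, 48, 148]
t=53: [90, 205, 142, 54]
t=54: [194, 134, 77, 154]
t=55: [88, 100, 185, 55]
t=56: [205, 171, 99, 160]
t=57: [105, 64, 141, 39]
t=58: [162, 171, 81, 115]
t=59: [25, 55, 198, 131]
t=60: [87, 147, 117, 88]
t=61: [196, 72, 128, 205]
t=62: [124, 187, 115, 126]
t=63: [103, 91, 124, 106]
t=64: [174, 190, 127, 156]
t=65: [44, 85, 87, 26]
t=66: [136, 212, 202, 102]
t=67: [95, 141, 135, 155]
t=68: [155, 76, 65, 45]
t=69: [56, 197, 191, 127]
t=70: [152, 115, 96, 106]
t=71: [55, 128, 181, 148]
t=72: [140, 100, 63, 55]
t=73: [88, 166, 184, 154]
t=74: [166, 49, 58, 49]
t=75: [50, 134, 167, 134]
t=76: [132, 79, 35, 79]
t=77: [122, 201, 138, 201]
t=78: [116, 114, 80, 114]
t=79: [133, 150, 214, 150]
t=80: [68, 52, 129, 52]
t=81: [192, 154, 108, 154]
t=82: [76, 45, 121, 45]
t=83: [204, 144, 121, 144]
t=84: [111, 67, 99, 67]
t=85: [160, 192, 187, 192]
t=86: [24, 82, 84, 82]
t=87: [112, 213, 229, 213]
t=88: [147, 163, 195, 163]
t=89: [31, 24, 81, 24]
t=90: [87, 95, 195, 95]
t=91: [213, 186, 127, 186]
t=92: [138, 90, 93, 90]
t=93: [102, 190, 203, 190]
t=94: [153, 105, 119, 105]
t=95: [57, 141, 133, 141]
t=96: [142, 74, 75, 74]
t=97: [96, 201, 224, 201]
t=98: [174, 140, 174, 140]
t=99: [46, 55, 46, 55]
t=100: [144, 158, 144, 158]
t=101: [37, 16, 37, 16]
t=102: [95, 63, 95, 63]
t=103: [193, 190, 193, 190]
t=104: [96, 92, 96, 92]
t=105: [195, 201, 195, 201]
t=106: [109, 118, 109, 118]
t=107: [146, 132, 146, 132]
t=108: [52, 73, 52, 73]
t=109: [171, 203, 171, 203]
t=110: [57, 105, 57, 105]
t=111: [169, 166, 169, 166]
t=112: [24, 20, 24, 20]
t=113: [69, 63, 69, 63]
t=114: [202, 193, 202, 193]
t=115: [119, 105, 119, 105]
t=116: [133, 154, 133, 154]
t=117: [65, 33, 65, 33]
t=118: [171, 123, 171, 123]
t=119: [52, 91, 52, 91]
t=120: [168, 194, 168, 194]
t=121: [43, 82, 43, 82]
t=122: [155, 207, 155, 207]
t=123: [46, 109, 46, 109]
t=124: [141, 149, 141, 149]
t=125: [51, 39, 51, 39]
t=126: [144, 126, 144, 126]
t=127: [61, 88, 61, 88]
t=128: [191, 207, 191, 207]
t=129: [105, 129, 105, 129]
t=130: [147, 111, 147, 111]
t=131: [66, 120, 66, 120]
t=132: [178, 139, 178, 139]
t=133: [56, 60, 56, 60]
t=134: [171, 177, 171, 177]
t=135: [37, 46, 37, 46]
t=136: [117, 131, 117, 131]
t=137: [118, 97, 118, 97]
t=138: [141, 173, 141, 173]
t=139: [52, 43, 52, 43]
t=140: [149, 135, 149, 135]
t=141: [43, 64, 43, 64]
t=142: [144, 176, 144, 176]
t=143: [48, 48, 48, 48]
t=144: [144, 144, 144, 144]
t=145: [48, 48, 48, 48]

Answer: 2
Key observation: The state at step 143, [48, 48, 48, 48], reappears at step 145 — and no state repeats earlier — so the cycle the system enters has period 2.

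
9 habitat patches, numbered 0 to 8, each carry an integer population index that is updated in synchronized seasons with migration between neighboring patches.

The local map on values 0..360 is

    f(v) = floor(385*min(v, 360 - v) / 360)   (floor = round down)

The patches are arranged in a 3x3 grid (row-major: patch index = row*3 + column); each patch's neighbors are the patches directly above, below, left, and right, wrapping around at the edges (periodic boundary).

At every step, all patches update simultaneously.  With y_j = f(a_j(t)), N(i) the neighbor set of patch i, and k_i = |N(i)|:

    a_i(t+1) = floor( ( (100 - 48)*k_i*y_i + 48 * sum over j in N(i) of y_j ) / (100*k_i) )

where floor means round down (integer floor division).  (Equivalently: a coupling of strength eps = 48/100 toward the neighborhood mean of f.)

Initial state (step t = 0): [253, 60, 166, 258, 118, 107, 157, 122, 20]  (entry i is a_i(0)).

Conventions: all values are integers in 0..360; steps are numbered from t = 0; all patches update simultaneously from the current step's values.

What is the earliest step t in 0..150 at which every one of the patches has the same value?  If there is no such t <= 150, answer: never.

Simulating step by step:
t=0: [253, 60, 166, 258, 118, 107, 157, 122, 20]  (not all equal)
t=1: [121, 98, 129, 119, 115, 111, 131, 112, 81]  (not all equal)
t=2: [128, 114, 123, 127, 119, 118, 128, 116, 106]  (not all equal)
t=3: [133, 125, 127, 133, 126, 126, 131, 124, 120]  (not all equal)
t=4: [139, 134, 134, 139, 134, 134, 138, 132, 131]  (not all equal)
t=5: [146, 143, 143, 146, 143, 143, 145, 142, 141]  (not all equal)
t=6: [154, 152, 152, 154, 152, 152, 154, 151, 151]  (not all equal)
t=7: [163, 162, 162, 163, 162, 162, 163, 161, 161]  (not all equal)
t=8: [173, 173, 173, 173, 173, 173, 173, 172, 172]  (not all equal)
t=9: [185, 184, 184, 185, 184, 184, 184, 183, 183]  (not all equal)
t=10: [187, 188, 188, 187, 188, 188, 188, 188, 188]  (not all equal)
t=11: [184, 183, 183, 184, 183, 183, 183, 183, 183]  (not all equal)
t=12: [188, 188, 188, 188, 188, 188, 188, 189, 189]  (not all equal)
t=13: [183, 182, 182, 183, 182, 182, 182, 182, 182]  (not all equal)
t=14: [189, 189, 189, 189, 189, 189, 189, 190, 190]  (not all equal)
t=15: [182, 181, 181, 182, 181, 181, 181, 181, 181]  (not all equal)
t=16: [190, 190, 190, 190, 190, 190, 190, 191, 191]  (not all equal)
t=17: [181, 180, 180, 181, 180, 180, 180, 180, 180]  (not all equal)
t=18: [191, 191, 191, 191, 191, 191, 191, 192, 192]  (not all equal)
t=19: [180, 179, 179, 180, 179, 179, 179, 179, 179]  (not all equal)
t=20: [191, 191, 191, 191, 191, 191, 191, 191, 191]  (all equal)

Answer: 20
Key observation: Synchronization is absorbing here: once all patches are equal they stay equal, and step 20 is the first all-equal step.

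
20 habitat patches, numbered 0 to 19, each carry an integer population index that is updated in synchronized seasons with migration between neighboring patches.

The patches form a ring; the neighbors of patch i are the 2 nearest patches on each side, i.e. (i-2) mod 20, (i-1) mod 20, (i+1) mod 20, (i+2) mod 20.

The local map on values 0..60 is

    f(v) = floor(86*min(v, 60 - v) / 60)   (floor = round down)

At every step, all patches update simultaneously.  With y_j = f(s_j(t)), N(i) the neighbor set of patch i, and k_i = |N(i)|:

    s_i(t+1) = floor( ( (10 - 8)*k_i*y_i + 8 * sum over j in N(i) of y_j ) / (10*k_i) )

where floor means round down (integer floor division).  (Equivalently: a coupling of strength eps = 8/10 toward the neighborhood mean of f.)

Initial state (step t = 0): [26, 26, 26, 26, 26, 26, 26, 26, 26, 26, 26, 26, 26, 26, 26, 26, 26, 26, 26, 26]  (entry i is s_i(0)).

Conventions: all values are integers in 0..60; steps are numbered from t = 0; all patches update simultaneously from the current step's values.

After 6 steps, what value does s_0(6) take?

Answer: s_0(6) = 28

Derivation:
t=0: [26, 26, 26, 26, 26, 26, 26, 26, 26, 26, 26, 26, 26, 26, 26, 26, 26, 26, 26, 26]
t=1: [37, 37, 37, 37, 37, 37, 37, 37, 37, 37, 37, 37, 37, 37, 37, 37, 37, 37, 37, 37]
t=2: [32, 32, 32, 32, 32, 32, 32, 32, 32, 32, 32, 32, 32, 32, 32, 32, 32, 32, 32, 32]
t=3: [40, 40, 40, 40, 40, 40, 40, 40, 40, 40, 40, 40, 40, 40, 40, 40, 40, 40, 40, 40]
t=4: [28, 28, 28, 28, 28, 28, 28, 28, 28, 28, 28, 28, 28, 28, 28, 28, 28, 28, 28, 28]
t=5: [40, 40, 40, 40, 40, 40, 40, 40, 40, 40, 40, 40, 40, 40, 40, 40, 40, 40, 40, 40]
t=6: [28, 28, 28, 28, 28, 28, 28, 28, 28, 28, 28, 28, 28, 28, 28, 28, 28, 28, 28, 28]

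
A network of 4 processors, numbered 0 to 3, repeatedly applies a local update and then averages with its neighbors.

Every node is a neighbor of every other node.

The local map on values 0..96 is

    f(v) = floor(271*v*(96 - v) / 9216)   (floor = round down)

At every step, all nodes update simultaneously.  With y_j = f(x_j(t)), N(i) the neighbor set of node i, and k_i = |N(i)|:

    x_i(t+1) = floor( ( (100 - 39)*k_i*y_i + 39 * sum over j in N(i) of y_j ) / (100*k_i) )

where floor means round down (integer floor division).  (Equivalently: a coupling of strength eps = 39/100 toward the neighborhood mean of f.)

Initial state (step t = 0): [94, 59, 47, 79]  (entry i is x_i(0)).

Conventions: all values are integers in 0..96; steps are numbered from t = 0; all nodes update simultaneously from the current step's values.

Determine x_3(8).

Answer: x_3(8) = 62

Derivation:
t=0: [94, 59, 47, 79]
t=1: [25, 53, 54, 41]
t=2: [57, 64, 64, 64]
t=3: [63, 60, 60, 60]
t=4: [61, 62, 62, 62]
t=5: [61, 61, 61, 61]
t=6: [62, 62, 62, 62]
t=7: [61, 61, 61, 61]
t=8: [62, 62, 62, 62]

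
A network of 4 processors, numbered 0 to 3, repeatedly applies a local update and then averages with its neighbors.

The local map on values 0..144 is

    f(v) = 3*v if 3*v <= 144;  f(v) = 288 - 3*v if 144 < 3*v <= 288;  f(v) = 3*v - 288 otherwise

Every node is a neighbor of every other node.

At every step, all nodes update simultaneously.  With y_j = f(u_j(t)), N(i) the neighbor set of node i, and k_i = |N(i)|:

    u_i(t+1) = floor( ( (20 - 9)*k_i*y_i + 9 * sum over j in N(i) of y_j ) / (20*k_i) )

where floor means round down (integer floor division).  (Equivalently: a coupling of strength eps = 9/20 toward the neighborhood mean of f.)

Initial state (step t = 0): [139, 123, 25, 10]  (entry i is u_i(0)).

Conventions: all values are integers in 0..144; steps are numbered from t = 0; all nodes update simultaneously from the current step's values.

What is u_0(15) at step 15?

Simulating step by step:
t=0: [139, 123, 25, 10]
t=1: [98, 79, 77, 59]
t=2: [36, 54, 56, 78]
t=3: [104, 111, 109, 82]
t=4: [32, 40, 38, 39]
t=5: [105, 115, 112, 113]
t=6: [38, 50, 46, 47]
t=7: [125, 134, 134, 136]
t=8: [100, 110, 110, 113]
t=9: [26, 38, 38, 42]
t=10: [96, 110, 110, 115]
t=11: [21, 37, 37, 43]
t=12: [87, 106, 106, 113]
t=13: [31, 32, 32, 41]
t=14: [98, 99, 99, 110]
t=15: [12, 13, 13, 26]

Answer: u_0(15) = 12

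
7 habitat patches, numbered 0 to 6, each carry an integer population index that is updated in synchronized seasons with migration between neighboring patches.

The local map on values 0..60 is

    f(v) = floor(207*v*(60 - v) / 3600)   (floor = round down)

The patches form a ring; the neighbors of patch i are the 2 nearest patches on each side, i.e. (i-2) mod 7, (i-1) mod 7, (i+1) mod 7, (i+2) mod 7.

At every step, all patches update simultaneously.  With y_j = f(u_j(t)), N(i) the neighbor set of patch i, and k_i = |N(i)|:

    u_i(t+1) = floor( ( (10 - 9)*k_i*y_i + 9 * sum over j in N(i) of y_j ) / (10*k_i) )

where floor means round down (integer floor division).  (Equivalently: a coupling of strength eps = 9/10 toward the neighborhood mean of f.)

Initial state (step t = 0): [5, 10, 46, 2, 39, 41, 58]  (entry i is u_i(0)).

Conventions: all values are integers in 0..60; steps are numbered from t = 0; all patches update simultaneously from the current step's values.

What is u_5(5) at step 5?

Simulating step by step:
t=0: [5, 10, 46, 2, 39, 41, 58]
t=1: [27, 17, 25, 35, 25, 21, 30]
t=2: [47, 49, 48, 47, 49, 50, 47]
t=3: [31, 34, 32, 30, 32, 33, 31]
t=4: [50, 50, 50, 50, 51, 51, 50]
t=5: [27, 28, 27, 27, 27, 27, 27]

Answer: u_5(5) = 27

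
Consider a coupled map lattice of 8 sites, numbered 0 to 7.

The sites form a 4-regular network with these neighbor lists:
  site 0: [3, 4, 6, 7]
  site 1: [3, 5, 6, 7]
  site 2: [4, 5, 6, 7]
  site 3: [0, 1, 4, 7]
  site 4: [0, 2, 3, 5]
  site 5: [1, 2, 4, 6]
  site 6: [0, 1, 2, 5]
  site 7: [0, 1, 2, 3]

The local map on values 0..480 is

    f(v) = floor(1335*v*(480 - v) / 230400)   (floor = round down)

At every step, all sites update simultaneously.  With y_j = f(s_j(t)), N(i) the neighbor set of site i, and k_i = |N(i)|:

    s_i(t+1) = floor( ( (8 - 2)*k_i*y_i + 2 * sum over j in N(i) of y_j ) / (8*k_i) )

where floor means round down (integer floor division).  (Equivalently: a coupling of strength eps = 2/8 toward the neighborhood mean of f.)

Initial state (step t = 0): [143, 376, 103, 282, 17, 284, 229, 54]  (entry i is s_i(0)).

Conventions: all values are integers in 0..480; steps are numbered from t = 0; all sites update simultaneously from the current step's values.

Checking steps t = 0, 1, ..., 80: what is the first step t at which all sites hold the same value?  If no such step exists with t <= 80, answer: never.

Answer: never
Key observation: The state at step 9 reappears at step 11 — the system is in a cycle of period 2 from step 9 on.  No step 0..11 is synchronized, and the cycle repeats forever, so no step up to 80 (or ever) has all sites equal.

Derivation:
t=0: [143, 376, 103, 282, 17, 284, 229, 54]  (not all equal)
t=1: [261, 238, 220, 284, 105, 293, 315, 165]  (not all equal)
t=2: [320, 327, 319, 316, 252, 312, 307, 308]  (not all equal)
t=3: [299, 292, 300, 301, 323, 303, 304, 303]  (not all equal)
t=4: [311, 316, 310, 311, 297, 309, 310, 310]  (not all equal)
t=5: [304, 301, 305, 304, 311, 306, 304, 304]  (not all equal)
t=6: [309, 311, 308, 309, 305, 308, 309, 310]  (not all equal)
t=7: [306, 304, 306, 306, 308, 306, 305, 305]  (not all equal)
t=8: [308, 309, 308, 308, 306, 308, 308, 308]  (not all equal)
t=9: [306, 306, 306, 306, 307, 306, 306, 306]  (not all equal)
t=10: [307, 308, 307, 307, 307, 307, 308, 308]  (not all equal)
t=11: [306, 306, 306, 306, 307, 306, 306, 306]  (not all equal)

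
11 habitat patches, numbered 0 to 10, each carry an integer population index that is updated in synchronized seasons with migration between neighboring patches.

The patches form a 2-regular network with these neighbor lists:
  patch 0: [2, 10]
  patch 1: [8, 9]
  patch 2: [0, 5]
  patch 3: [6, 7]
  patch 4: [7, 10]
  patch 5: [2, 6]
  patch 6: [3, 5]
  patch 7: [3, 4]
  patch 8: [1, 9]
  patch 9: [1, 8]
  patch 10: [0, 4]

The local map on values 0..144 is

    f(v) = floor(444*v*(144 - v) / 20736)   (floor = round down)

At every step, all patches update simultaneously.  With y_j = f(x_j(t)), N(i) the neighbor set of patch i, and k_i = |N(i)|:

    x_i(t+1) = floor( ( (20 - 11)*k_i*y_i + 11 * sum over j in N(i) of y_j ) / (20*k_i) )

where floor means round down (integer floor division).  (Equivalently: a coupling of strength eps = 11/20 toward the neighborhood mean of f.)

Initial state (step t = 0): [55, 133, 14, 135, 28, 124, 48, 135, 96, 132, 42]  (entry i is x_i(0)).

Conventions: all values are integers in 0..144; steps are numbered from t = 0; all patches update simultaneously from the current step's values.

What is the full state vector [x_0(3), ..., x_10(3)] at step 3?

Answer: [85, 91, 84, 96, 92, 84, 90, 97, 91, 91, 87]

Derivation:
t=0: [55, 133, 14, 135, 28, 124, 48, 135, 96, 132, 42]
t=1: [82, 49, 60, 45, 63, 61, 65, 37, 61, 50, 88]
t=2: [106, 101, 107, 95, 101, 108, 104, 93, 103, 101, 106]
t=3: [85, 91, 84, 96, 92, 84, 90, 97, 91, 91, 87]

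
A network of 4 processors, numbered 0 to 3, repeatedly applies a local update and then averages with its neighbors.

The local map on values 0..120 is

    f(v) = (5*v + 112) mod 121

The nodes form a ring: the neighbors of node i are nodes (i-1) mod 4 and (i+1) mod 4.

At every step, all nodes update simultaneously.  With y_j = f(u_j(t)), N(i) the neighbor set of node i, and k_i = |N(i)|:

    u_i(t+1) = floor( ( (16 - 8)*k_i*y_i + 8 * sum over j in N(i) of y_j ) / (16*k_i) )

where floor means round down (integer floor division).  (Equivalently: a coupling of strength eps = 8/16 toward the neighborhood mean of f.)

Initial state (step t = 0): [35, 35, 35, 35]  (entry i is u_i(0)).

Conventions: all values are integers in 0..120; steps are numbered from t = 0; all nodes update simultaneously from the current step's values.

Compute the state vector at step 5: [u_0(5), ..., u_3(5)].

Simulating step by step:
t=0: [35, 35, 35, 35]
t=1: [45, 45, 45, 45]
t=2: [95, 95, 95, 95]
t=3: [103, 103, 103, 103]
t=4: [22, 22, 22, 22]
t=5: [101, 101, 101, 101]

Answer: [101, 101, 101, 101]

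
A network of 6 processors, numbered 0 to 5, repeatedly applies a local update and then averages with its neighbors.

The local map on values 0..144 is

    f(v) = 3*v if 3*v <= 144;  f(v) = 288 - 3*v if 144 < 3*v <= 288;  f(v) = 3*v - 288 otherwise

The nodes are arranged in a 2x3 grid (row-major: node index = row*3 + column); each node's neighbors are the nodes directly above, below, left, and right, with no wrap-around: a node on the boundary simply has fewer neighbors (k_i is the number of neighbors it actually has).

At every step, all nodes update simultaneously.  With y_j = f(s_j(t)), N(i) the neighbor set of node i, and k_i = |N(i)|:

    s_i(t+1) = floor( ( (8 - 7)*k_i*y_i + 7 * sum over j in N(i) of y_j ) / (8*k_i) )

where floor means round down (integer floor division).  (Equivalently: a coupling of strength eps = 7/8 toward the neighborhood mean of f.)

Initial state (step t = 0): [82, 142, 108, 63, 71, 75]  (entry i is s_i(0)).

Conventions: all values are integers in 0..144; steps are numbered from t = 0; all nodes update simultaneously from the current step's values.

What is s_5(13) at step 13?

Simulating step by step:
t=0: [82, 142, 108, 63, 71, 75]
t=1: [108, 61, 92, 63, 96, 56]
t=2: [93, 27, 99, 28, 94, 20]
t=3: [73, 17, 62, 17, 66, 14]
t=4: [53, 82, 53, 75, 53, 89]
t=5: [62, 118, 43, 120, 52, 115]
t=6: [73, 114, 69, 111, 73, 121]
t=7: [51, 70, 66, 66, 59, 75]
t=8: [90, 107, 72, 118, 81, 95]
t=9: [45, 43, 24, 35, 35, 51]
t=10: [119, 107, 124, 118, 120, 94]
t=11: [51, 69, 27, 69, 39, 69]
t=12: [87, 107, 81, 120, 85, 96]
t=13: [49, 34, 20, 35, 34, 34]

Answer: s_5(13) = 34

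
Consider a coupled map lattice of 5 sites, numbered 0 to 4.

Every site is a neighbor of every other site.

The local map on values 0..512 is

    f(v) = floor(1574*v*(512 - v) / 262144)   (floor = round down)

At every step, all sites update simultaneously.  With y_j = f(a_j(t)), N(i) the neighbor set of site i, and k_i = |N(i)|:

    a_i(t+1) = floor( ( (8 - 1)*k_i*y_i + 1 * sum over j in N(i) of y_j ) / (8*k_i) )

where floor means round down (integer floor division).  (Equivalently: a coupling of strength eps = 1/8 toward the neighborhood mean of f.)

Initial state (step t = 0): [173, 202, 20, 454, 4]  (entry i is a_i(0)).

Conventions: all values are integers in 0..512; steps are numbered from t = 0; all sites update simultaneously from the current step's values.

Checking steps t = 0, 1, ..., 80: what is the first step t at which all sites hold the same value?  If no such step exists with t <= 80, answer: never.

Answer: 32
Key observation: Synchronization is absorbing here: once all sites are equal they stay equal, and step 32 is the first all-equal step.

Derivation:
t=0: [173, 202, 20, 454, 4]  (not all equal)
t=1: [326, 346, 79, 163, 40]  (not all equal)
t=2: [349, 332, 215, 330, 138]  (not all equal)
t=3: [342, 356, 377, 358, 315]  (not all equal)
t=4: [347, 333, 310, 332, 366]  (not all equal)
t=5: [344, 356, 371, 356, 324]  (not all equal)
t=6: [345, 333, 317, 333, 360]  (not all equal)
t=7: [346, 356, 367, 356, 331]  (not all equal)
t=8: [343, 333, 321, 333, 355]  (not all equal)
t=9: [348, 356, 365, 356, 336]  (not all equal)
t=10: [341, 333, 324, 333, 352]  (not all equal)
t=11: [350, 356, 363, 356, 340]  (not all equal)
t=12: [339, 333, 325, 333, 348]  (not all equal)
t=13: [352, 356, 362, 356, 343]  (not all equal)
t=14: [337, 333, 327, 333, 346]  (not all equal)
t=15: [354, 356, 361, 356, 345]  (not all equal)
t=16: [334, 333, 328, 333, 343]  (not all equal)
t=17: [356, 356, 361, 356, 349]  (not all equal)
t=18: [333, 333, 328, 333, 339]  (not all equal)
t=19: [357, 357, 361, 357, 352]  (not all equal)
t=20: [332, 332, 327, 332, 337]  (not all equal)
t=21: [358, 358, 362, 358, 354]  (not all equal)
t=22: [330, 330, 326, 330, 334]  (not all equal)
t=23: [360, 360, 363, 360, 356]  (not all equal)
t=24: [328, 328, 324, 328, 332]  (not all equal)
t=25: [361, 361, 364, 361, 358]  (not all equal)
t=26: [327, 327, 323, 327, 330]  (not all equal)
t=27: [363, 363, 365, 363, 360]  (not all equal)
t=28: [324, 324, 322, 324, 327]  (not all equal)
t=29: [365, 365, 366, 365, 363]  (not all equal)
t=30: [322, 322, 320, 322, 323]  (not all equal)
t=31: [367, 367, 367, 367, 366]  (not all equal)
t=32: [319, 319, 319, 319, 319]  (all equal)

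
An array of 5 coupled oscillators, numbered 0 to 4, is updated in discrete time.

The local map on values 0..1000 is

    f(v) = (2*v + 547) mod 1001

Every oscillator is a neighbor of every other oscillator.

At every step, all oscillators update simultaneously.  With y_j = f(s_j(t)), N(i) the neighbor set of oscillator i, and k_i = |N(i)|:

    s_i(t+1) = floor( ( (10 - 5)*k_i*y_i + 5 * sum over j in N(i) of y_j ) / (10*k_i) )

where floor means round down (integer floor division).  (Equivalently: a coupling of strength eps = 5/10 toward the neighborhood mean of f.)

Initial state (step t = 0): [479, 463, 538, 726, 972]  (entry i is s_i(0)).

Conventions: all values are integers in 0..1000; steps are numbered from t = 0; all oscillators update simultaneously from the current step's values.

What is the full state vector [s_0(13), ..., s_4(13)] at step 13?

Answer: [740, 623, 596, 613, 740]

Derivation:
t=0: [479, 463, 538, 726, 972]
t=1: [574, 562, 618, 759, 569]
t=2: [621, 612, 654, 385, 618]
t=3: [734, 727, 759, 557, 732]
t=4: [223, 593, 241, 465, 221]
t=5: [774, 676, 412, 580, 773]
t=6: [304, 606, 408, 534, 303]
t=7: [312, 539, 390, 485, 312]
t=8: [289, 459, 348, 419, 289]
t=9: [213, 341, 258, 311, 213]
t=10: [665, 386, 323, 363, 665]
t=11: [645, 436, 388, 418, 645]
t=12: [662, 506, 470, 492, 662]
t=13: [740, 623, 596, 613, 740]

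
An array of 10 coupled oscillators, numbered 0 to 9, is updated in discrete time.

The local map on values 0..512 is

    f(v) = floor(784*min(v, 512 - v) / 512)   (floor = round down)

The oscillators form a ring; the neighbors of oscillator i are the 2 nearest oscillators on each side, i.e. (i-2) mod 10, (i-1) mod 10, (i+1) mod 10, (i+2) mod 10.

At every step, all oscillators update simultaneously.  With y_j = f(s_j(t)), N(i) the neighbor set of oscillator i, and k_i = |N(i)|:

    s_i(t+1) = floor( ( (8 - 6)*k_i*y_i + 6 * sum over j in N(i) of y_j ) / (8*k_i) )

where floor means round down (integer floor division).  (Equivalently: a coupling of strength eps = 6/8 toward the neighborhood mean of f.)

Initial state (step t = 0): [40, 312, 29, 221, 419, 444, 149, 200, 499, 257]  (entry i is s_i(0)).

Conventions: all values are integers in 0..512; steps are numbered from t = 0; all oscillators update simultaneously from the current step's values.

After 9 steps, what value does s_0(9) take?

Simulating step by step:
t=0: [40, 312, 29, 221, 419, 444, 149, 200, 499, 257]
t=1: [157, 232, 169, 196, 169, 216, 164, 215, 189, 227]
t=2: [294, 303, 280, 300, 278, 295, 288, 310, 291, 314]
t=3: [330, 326, 339, 336, 343, 333, 336, 324, 326, 319]
t=4: [280, 278, 270, 269, 266, 271, 274, 282, 282, 286]
t=5: [356, 360, 366, 369, 370, 366, 362, 356, 353, 352]
t=6: [236, 231, 225, 222, 221, 224, 229, 235, 238, 239]
t=7: [357, 352, 346, 343, 342, 345, 350, 356, 360, 360]
t=8: [239, 245, 251, 254, 255, 252, 246, 240, 237, 236]
t=9: [369, 374, 380, 384, 384, 381, 376, 370, 365, 365]

Answer: s_0(9) = 369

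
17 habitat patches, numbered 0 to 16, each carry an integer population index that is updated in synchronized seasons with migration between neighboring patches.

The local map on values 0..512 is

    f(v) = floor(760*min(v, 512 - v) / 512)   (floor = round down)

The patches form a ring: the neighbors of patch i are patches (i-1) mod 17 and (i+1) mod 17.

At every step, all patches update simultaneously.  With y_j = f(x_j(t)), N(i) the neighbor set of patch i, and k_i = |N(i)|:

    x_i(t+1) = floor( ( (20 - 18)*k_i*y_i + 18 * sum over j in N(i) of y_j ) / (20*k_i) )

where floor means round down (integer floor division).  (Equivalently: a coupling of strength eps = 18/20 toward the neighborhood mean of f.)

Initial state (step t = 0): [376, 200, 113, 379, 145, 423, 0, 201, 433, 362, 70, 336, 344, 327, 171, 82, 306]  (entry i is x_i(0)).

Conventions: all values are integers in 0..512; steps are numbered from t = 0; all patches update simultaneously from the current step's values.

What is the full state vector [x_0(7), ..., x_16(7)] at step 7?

Answer: [254, 340, 310, 347, 355, 299, 315, 237, 252, 219, 238, 229, 240, 235, 249, 237, 293]

Derivation:
t=0: [376, 200, 113, 379, 145, 423, 0, 201, 433, 362, 70, 336, 344, 327, 171, 82, 306]
t=1: [290, 195, 238, 191, 169, 109, 193, 82, 245, 121, 227, 184, 265, 253, 203, 263, 175]
t=2: [279, 335, 292, 299, 224, 257, 155, 304, 171, 332, 237, 343, 328, 337, 364, 288, 340]
t=3: [267, 328, 292, 327, 345, 290, 331, 248, 284, 298, 267, 305, 256, 247, 287, 246, 330]
t=4: [280, 337, 278, 285, 296, 264, 340, 309, 342, 347, 317, 365, 340, 357, 362, 307, 354]
t=5: [256, 336, 302, 333, 348, 295, 326, 258, 270, 267, 236, 266, 227, 237, 262, 235, 315]
t=6: [286, 337, 267, 275, 288, 265, 342, 323, 368, 355, 362, 345, 355, 353, 351, 333, 356]
t=7: [254, 340, 310, 347, 355, 299, 315, 237, 252, 219, 238, 229, 240, 235, 249, 237, 293]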